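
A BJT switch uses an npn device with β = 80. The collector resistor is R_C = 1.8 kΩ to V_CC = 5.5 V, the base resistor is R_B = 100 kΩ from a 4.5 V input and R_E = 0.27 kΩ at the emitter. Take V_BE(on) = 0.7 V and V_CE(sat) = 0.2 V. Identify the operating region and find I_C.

active; I_C ≈ 2.5 mA

Assume active. Base-emitter loop: I_B = (V_BB − V_BE)/(R_B + (β+1)R_E) = (4.5 − 0.7)/(100 + 81×0.27) = 0.0312 mA.
I_C = β·I_B = 80×0.0312 = 2.49 mA.
V_CE = V_CC − I_C·R_C − I_E·R_E = 5.5 − 2.49×1.8 − 2.53×0.27 = 0.328 V > V_CE(sat), so the active-region assumption holds.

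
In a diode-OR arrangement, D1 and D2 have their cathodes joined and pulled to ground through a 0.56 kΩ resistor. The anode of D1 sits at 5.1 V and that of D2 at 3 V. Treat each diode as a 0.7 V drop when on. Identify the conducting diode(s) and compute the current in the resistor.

Assume both conduct. Then node N would need to be at both 5.1−0.7 = 4.4 V and 3−0.7 = 2.3 V, which is impossible.
Assume only D1 conducts: V_N = 5.1 − 0.7 = 4.4 V, so I_R = 4.4/0.56 = 7.86 mA.
Check D2: its anode-to-cathode voltage is 3 − 4.4 = -1.4 V < 0.7 V, so it is off. The assumption is consistent.

Only D1 conducts; I_R ≈ 7.9 mA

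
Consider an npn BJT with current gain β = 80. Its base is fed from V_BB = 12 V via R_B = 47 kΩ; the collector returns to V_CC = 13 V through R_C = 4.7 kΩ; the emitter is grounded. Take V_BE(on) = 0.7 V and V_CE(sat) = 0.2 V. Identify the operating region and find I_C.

Assume active: I_B = (12 − 0.7)/47 = 0.24 mA, giving I_C = β·I_B = 19.2 mA.
But then V_CE = 13 − 19.2×4.7 = -77.4 V < V_CE(sat) = 0.2 V — impossible in the active region.
So the transistor is saturated. With V_CE = 0.2 V, I_C = (V_CC − 0.2)/R_C = 12.8/4.7 = 2.72 mA.
Check: β·I_B = 19.2 mA > I_C = 2.72 mA, confirming saturation.

saturation; I_C ≈ 2.7 mA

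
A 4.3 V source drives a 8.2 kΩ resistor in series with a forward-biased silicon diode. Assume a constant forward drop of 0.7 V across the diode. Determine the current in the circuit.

I ≈ 0.44 mA

KVL around the loop: 4.3 = V_D + I·R = 0.7 + I × 8.2 kΩ.
So I = (4.3 − 0.7) / 8.2 kΩ = 3.6 / 8.2 = 0.439 mA.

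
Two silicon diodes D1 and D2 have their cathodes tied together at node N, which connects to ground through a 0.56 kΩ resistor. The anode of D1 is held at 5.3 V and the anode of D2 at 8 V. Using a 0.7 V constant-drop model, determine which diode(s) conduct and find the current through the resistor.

Assume both conduct. Then node N would need to be at both 5.3−0.7 = 4.6 V and 8−0.7 = 7.3 V, which is impossible.
Assume only D2 conducts: V_N = 8 − 0.7 = 7.3 V, so I_R = 7.3/0.56 = 13 mA.
Check D1: its anode-to-cathode voltage is 5.3 − 7.3 = -2 V < 0.7 V, so it is off. The assumption is consistent.

Only D2 conducts; I_R ≈ 13 mA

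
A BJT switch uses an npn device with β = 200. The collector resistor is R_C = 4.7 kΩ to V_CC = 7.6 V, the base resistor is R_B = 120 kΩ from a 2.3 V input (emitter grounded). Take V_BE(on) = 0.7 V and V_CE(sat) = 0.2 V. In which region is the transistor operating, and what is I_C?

Assume active: I_B = (2.3 − 0.7)/120 = 0.0133 mA, giving I_C = β·I_B = 2.67 mA.
But then V_CE = 7.6 − 2.67×4.7 = -4.93 V < V_CE(sat) = 0.2 V — impossible in the active region.
So the transistor is saturated. With V_CE = 0.2 V, I_C = (V_CC − 0.2)/R_C = 7.4/4.7 = 1.57 mA.
Check: β·I_B = 2.67 mA > I_C = 1.57 mA, confirming saturation.

saturation; I_C ≈ 1.6 mA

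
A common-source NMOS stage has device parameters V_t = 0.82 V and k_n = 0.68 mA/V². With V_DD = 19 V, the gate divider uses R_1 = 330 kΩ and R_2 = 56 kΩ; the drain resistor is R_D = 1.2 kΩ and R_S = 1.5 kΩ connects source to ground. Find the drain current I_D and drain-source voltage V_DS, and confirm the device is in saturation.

V_G = V_DD·R_2/(R_1+R_2) = 19×56/386 = 2.76 V.
Assume saturation: I_D = (k_n/2)(V_GS − V_t)² with V_GS = V_G − I_D·R_S = 2.76 − 1.5·I_D.
Substituting gives 0.765·I_D² − 2.98·I_D + 1.27 = 0, with roots I_D = 0.49 or 3.4 mA.
The root I_D = 3.4 mA gives V_GS = -2.34 V ≤ V_t, so take I_D = 0.49 mA.
Then V_GS = 2.02 V and V_DS = V_DD − I_D(R_D+R_S) = 19 − 0.49×2.7 = 17.7 V.
Saturation requires V_DS ≥ V_GS − V_t = 1.2 V; 17.7 ≥ 1.2 ✓.

I_D ≈ 0.49 mA, V_DS ≈ 18 V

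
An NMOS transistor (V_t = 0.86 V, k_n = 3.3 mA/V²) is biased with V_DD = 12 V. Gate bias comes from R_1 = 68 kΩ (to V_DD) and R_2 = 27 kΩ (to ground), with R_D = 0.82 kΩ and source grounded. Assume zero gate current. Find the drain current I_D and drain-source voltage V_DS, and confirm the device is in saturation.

I_D ≈ 11 mA, V_DS ≈ 3.2 V

V_G = V_DD·R_2/(R_1+R_2) = 12×27/95 = 3.41 V. With the source grounded, V_GS = V_G = 3.41 V.
Assume saturation: I_D = (k_n/2)(V_GS − V_t)² = (3.3/2)×(3.41 − 0.86)² = 1.65×2.55² = 10.7 mA.
V_DS = V_DD − I_D·R_D = 12 − 10.7×0.82 = 3.2 V.
Saturation requires V_DS ≥ V_GS − V_t = 2.55 V; 3.2 ≥ 2.55 ✓.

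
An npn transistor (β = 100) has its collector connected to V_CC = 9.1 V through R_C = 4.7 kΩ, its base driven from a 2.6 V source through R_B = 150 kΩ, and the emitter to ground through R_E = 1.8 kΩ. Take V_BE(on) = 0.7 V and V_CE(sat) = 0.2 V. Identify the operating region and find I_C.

active; I_C ≈ 0.57 mA

Assume active. Base-emitter loop: I_B = (V_BB − V_BE)/(R_B + (β+1)R_E) = (2.6 − 0.7)/(150 + 101×1.8) = 0.00573 mA.
I_C = β·I_B = 100×0.00573 = 0.573 mA.
V_CE = V_CC − I_C·R_C − I_E·R_E = 9.1 − 0.573×4.7 − 0.578×1.8 = 5.37 V > V_CE(sat), so the active-region assumption holds.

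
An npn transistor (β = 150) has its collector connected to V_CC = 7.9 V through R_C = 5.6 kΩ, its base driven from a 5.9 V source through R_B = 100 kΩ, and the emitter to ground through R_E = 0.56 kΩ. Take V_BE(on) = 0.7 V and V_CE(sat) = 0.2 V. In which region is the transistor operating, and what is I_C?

Assume active: I_B = (5.9 − 0.7)/(100 + 151×0.56) = 0.0282 mA, I_C = β·I_B = 4.23 mA.
Then V_CE = 7.9 − 4.23×5.6 − 4.25×0.56 = -18.1 V < 0.2 V — the active assumption fails.
Re-solve with V_CE = 0.2 V. KCL at the emitter: V_E/R_E = (V_BB−0.7−V_E)/R_B + (V_CC−0.2−V_E)/R_C, giving V_E = 0.723 V.
I_C = (V_CC − 0.2 − V_E)/R_C = (7.7 − 0.723)/5.6 = 1.25 mA.
Check: I_B = (5.2 − 0.723)/100 = 0.0448 mA, and β·I_B = 6.72 mA > I_C, confirming saturation.

saturation; I_C ≈ 1.2 mA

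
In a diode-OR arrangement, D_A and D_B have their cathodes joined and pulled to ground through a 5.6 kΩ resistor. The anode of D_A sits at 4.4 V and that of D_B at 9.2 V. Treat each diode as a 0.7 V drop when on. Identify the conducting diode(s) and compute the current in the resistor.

Only D_B conducts; I_R ≈ 1.5 mA

Assume both conduct. Then node N would need to be at both 4.4−0.7 = 3.7 V and 9.2−0.7 = 8.5 V, which is impossible.
Assume only D_B conducts: V_N = 9.2 − 0.7 = 8.5 V, so I_R = 8.5/5.6 = 1.52 mA.
Check D_A: its anode-to-cathode voltage is 4.4 − 8.5 = -4.1 V < 0.7 V, so it is off. The assumption is consistent.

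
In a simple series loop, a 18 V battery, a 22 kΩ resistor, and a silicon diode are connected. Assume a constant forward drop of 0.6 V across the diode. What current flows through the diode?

KVL around the loop: 18 = V_D + I·R = 0.6 + I × 22 kΩ.
So I = (18 − 0.6) / 22 kΩ = 17.4 / 22 = 0.791 mA.

I ≈ 0.79 mA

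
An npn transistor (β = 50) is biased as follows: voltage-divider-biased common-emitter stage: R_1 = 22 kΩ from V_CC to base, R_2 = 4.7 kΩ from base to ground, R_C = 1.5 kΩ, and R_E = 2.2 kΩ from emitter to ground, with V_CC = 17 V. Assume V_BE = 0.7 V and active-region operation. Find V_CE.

Thevenize the base divider: V_Th = V_CC·R_2/(R_1+R_2) = 17×4.7/26.7 = 2.99 V, R_Th = R_1‖R_2 = 3.87 kΩ.
Base-emitter loop: V_Th = I_B·R_Th + V_BE + (β+1)I_B·R_E, so I_B = (2.99 − 0.7) / (3.87 + 51×2.2) = 0.0198 mA.
I_C = β·I_B = 50×0.0198 = 0.988 mA, and I_E = (β+1)I_B = 1.01 mA.
V_CE = V_CC − I_C·R_C − I_E·R_E = 17 − 0.988×1.5 − 1.01×2.2 = 13.3 V.
V_CE = 13.3 V > 0.2 V confirms active-region operation.

V_CE ≈ 13 V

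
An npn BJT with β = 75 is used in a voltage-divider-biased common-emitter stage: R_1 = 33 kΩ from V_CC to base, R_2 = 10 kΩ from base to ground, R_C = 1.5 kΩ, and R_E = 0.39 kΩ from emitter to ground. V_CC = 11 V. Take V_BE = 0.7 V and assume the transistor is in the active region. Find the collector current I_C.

I_C ≈ 3.7 mA

Thevenize the base divider: V_Th = V_CC·R_2/(R_1+R_2) = 11×10/43 = 2.56 V, R_Th = R_1‖R_2 = 7.67 kΩ.
Base-emitter loop: V_Th = I_B·R_Th + V_BE + (β+1)I_B·R_E, so I_B = (2.56 − 0.7) / (7.67 + 76×0.39) = 0.0498 mA.
I_C = β·I_B = 75×0.0498 = 3.73 mA, and I_E = (β+1)I_B = 3.78 mA.
V_CE = V_CC − I_C·R_C − I_E·R_E = 11 − 3.73×1.5 − 3.78×0.39 = 3.92 V.
V_CE = 3.92 V > 0.2 V confirms active-region operation.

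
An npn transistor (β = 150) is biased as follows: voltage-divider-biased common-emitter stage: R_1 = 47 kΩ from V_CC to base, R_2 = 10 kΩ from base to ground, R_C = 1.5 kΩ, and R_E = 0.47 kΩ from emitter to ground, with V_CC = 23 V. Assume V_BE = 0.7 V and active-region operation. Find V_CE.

V_CE ≈ 11 V

Thevenize the base divider: V_Th = V_CC·R_2/(R_1+R_2) = 23×10/57 = 4.04 V, R_Th = R_1‖R_2 = 8.25 kΩ.
Base-emitter loop: V_Th = I_B·R_Th + V_BE + (β+1)I_B·R_E, so I_B = (4.04 − 0.7) / (8.25 + 151×0.47) = 0.0421 mA.
I_C = β·I_B = 150×0.0421 = 6.32 mA, and I_E = (β+1)I_B = 6.36 mA.
V_CE = V_CC − I_C·R_C − I_E·R_E = 23 − 6.32×1.5 − 6.36×0.47 = 10.5 V.
V_CE = 10.5 V > 0.2 V confirms active-region operation.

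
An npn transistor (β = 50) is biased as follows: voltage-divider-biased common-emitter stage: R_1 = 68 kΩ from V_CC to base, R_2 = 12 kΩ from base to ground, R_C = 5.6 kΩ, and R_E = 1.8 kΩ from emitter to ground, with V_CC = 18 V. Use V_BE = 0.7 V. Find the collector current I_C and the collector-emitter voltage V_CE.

I_C ≈ 0.98 mA, V_CE ≈ 11 V

Thevenize the base divider: V_Th = V_CC·R_2/(R_1+R_2) = 18×12/80 = 2.7 V, R_Th = R_1‖R_2 = 10.2 kΩ.
Base-emitter loop: V_Th = I_B·R_Th + V_BE + (β+1)I_B·R_E, so I_B = (2.7 − 0.7) / (10.2 + 51×1.8) = 0.0196 mA.
I_C = β·I_B = 50×0.0196 = 0.98 mA, and I_E = (β+1)I_B = 1 mA.
V_CE = V_CC − I_C·R_C − I_E·R_E = 18 − 0.98×5.6 − 1×1.8 = 10.7 V.
V_CE = 10.7 V > 0.2 V confirms active-region operation.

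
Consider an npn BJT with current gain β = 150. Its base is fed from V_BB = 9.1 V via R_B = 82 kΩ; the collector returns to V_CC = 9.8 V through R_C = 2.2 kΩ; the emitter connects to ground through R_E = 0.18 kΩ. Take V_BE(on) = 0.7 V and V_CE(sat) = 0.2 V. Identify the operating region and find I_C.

Assume active: I_B = (9.1 − 0.7)/(82 + 151×0.18) = 0.0769 mA, I_C = β·I_B = 11.5 mA.
Then V_CE = 9.8 − 11.5×2.2 − 11.6×0.18 = -17.7 V < 0.2 V — the active assumption fails.
Re-solve with V_CE = 0.2 V. KCL at the emitter: V_E/R_E = (V_BB−0.7−V_E)/R_B + (V_CC−0.2−V_E)/R_C, giving V_E = 0.742 V.
I_C = (V_CC − 0.2 − V_E)/R_C = (9.6 − 0.742)/2.2 = 4.03 mA.
Check: I_B = (8.4 − 0.742)/82 = 0.0934 mA, and β·I_B = 14 mA > I_C, confirming saturation.

saturation; I_C ≈ 4 mA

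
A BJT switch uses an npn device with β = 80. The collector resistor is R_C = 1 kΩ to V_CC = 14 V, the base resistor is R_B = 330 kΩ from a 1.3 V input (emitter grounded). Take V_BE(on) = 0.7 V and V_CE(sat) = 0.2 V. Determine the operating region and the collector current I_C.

active; I_C ≈ 0.15 mA

Assume active. Base-emitter loop: I_B = (V_BB − V_BE)/R_B = (1.3 − 0.7)/330 = 0.00182 mA.
I_C = β·I_B = 80×0.00182 = 0.145 mA.
V_CE = V_CC − I_C·R_C = 14 − 0.145×1 = 13.9 V > V_CE(sat), so the active-region assumption holds.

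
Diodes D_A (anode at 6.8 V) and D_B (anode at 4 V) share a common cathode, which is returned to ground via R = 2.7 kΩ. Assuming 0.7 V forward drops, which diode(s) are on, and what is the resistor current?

Assume both conduct. Then node N would need to be at both 6.8−0.7 = 6.1 V and 4−0.7 = 3.3 V, which is impossible.
Assume only D_A conducts: V_N = 6.8 − 0.7 = 6.1 V, so I_R = 6.1/2.7 = 2.26 mA.
Check D_B: its anode-to-cathode voltage is 4 − 6.1 = -2.1 V < 0.7 V, so it is off. The assumption is consistent.

Only D_A conducts; I_R ≈ 2.3 mA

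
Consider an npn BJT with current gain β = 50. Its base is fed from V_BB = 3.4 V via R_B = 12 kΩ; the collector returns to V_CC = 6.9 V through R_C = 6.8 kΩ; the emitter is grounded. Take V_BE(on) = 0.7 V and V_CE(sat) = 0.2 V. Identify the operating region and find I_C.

saturation; I_C ≈ 0.99 mA

Assume active: I_B = (3.4 − 0.7)/12 = 0.225 mA, giving I_C = β·I_B = 11.2 mA.
But then V_CE = 6.9 − 11.2×6.8 = -69.6 V < V_CE(sat) = 0.2 V — impossible in the active region.
So the transistor is saturated. With V_CE = 0.2 V, I_C = (V_CC − 0.2)/R_C = 6.7/6.8 = 0.985 mA.
Check: β·I_B = 11.2 mA > I_C = 0.985 mA, confirming saturation.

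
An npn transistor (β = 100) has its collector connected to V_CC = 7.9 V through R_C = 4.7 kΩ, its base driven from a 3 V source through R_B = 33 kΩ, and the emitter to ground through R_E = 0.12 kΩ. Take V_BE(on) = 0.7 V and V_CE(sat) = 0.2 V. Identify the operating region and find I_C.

saturation; I_C ≈ 1.6 mA

Assume active: I_B = (3 − 0.7)/(33 + 101×0.12) = 0.051 mA, I_C = β·I_B = 5.1 mA.
Then V_CE = 7.9 − 5.1×4.7 − 5.15×0.12 = -16.7 V < 0.2 V — the active assumption fails.
Re-solve with V_CE = 0.2 V. KCL at the emitter: V_E/R_E = (V_BB−0.7−V_E)/R_B + (V_CC−0.2−V_E)/R_C, giving V_E = 0.199 V.
I_C = (V_CC − 0.2 − V_E)/R_C = (7.7 − 0.199)/4.7 = 1.6 mA.
Check: I_B = (2.3 − 0.199)/33 = 0.0637 mA, and β·I_B = 6.37 mA > I_C, confirming saturation.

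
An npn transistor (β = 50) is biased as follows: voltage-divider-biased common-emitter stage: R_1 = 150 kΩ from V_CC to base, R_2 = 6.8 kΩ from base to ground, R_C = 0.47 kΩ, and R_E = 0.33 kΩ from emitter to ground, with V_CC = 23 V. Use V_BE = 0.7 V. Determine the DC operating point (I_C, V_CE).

I_C ≈ 0.64 mA, V_CE ≈ 22 V

Thevenize the base divider: V_Th = V_CC·R_2/(R_1+R_2) = 23×6.8/157 = 0.997 V, R_Th = R_1‖R_2 = 6.51 kΩ.
Base-emitter loop: V_Th = I_B·R_Th + V_BE + (β+1)I_B·R_E, so I_B = (0.997 − 0.7) / (6.51 + 51×0.33) = 0.0127 mA.
I_C = β·I_B = 50×0.0127 = 0.637 mA, and I_E = (β+1)I_B = 0.65 mA.
V_CE = V_CC − I_C·R_C − I_E·R_E = 23 − 0.637×0.47 − 0.65×0.33 = 22.5 V.
V_CE = 22.5 V > 0.2 V confirms active-region operation.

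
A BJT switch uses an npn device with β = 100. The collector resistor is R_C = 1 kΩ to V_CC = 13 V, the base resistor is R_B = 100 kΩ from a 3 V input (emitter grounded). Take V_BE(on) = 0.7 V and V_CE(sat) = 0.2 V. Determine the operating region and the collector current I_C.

active; I_C ≈ 2.3 mA

Assume active. Base-emitter loop: I_B = (V_BB − V_BE)/R_B = (3 − 0.7)/100 = 0.023 mA.
I_C = β·I_B = 100×0.023 = 2.3 mA.
V_CE = V_CC − I_C·R_C = 13 − 2.3×1 = 10.7 V > V_CE(sat), so the active-region assumption holds.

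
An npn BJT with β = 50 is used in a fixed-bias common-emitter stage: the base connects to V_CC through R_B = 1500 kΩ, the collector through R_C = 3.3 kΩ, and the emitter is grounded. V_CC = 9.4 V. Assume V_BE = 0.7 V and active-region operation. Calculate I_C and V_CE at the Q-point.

I_C ≈ 0.29 mA, V_CE ≈ 8.4 V

Base loop: V_CC = I_B·R_B + V_BE, so I_B = (9.4 − 0.7)/1500 kΩ = 0.0058 mA.
In the active region I_C = β·I_B = 50 × 0.0058 = 0.29 mA.
Collector loop: V_CE = V_CC − I_C·R_C = 9.4 − 0.29×3.3 = 8.44 V.
Since V_CE = 8.44 V > V_CE(sat) ≈ 0.2 V, the transistor is in the active region as assumed.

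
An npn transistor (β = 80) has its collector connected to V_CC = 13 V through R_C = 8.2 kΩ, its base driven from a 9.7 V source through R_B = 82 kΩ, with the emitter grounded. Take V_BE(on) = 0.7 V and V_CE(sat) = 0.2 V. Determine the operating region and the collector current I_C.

saturation; I_C ≈ 1.6 mA

Assume active: I_B = (9.7 − 0.7)/82 = 0.11 mA, giving I_C = β·I_B = 8.78 mA.
But then V_CE = 13 − 8.78×8.2 = -59 V < V_CE(sat) = 0.2 V — impossible in the active region.
So the transistor is saturated. With V_CE = 0.2 V, I_C = (V_CC − 0.2)/R_C = 12.8/8.2 = 1.56 mA.
Check: β·I_B = 8.78 mA > I_C = 1.56 mA, confirming saturation.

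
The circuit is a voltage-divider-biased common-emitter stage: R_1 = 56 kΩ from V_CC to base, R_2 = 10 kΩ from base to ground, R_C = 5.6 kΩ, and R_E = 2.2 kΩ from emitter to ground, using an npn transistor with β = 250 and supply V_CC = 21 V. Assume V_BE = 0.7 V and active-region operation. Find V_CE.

Thevenize the base divider: V_Th = V_CC·R_2/(R_1+R_2) = 21×10/66 = 3.18 V, R_Th = R_1‖R_2 = 8.48 kΩ.
Base-emitter loop: V_Th = I_B·R_Th + V_BE + (β+1)I_B·R_E, so I_B = (3.18 − 0.7) / (8.48 + 251×2.2) = 0.00443 mA.
I_C = β·I_B = 250×0.00443 = 1.11 mA, and I_E = (β+1)I_B = 1.11 mA.
V_CE = V_CC − I_C·R_C − I_E·R_E = 21 − 1.11×5.6 − 1.11×2.2 = 12.4 V.
V_CE = 12.4 V > 0.2 V confirms active-region operation.

V_CE ≈ 12 V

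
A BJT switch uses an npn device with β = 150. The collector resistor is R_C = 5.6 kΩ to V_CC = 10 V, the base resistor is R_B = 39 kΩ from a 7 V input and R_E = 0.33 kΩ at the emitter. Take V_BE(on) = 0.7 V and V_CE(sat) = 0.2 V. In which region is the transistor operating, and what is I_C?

Assume active: I_B = (7 − 0.7)/(39 + 151×0.33) = 0.0709 mA, I_C = β·I_B = 10.6 mA.
Then V_CE = 10 − 10.6×5.6 − 10.7×0.33 = -53.1 V < 0.2 V — the active assumption fails.
Re-solve with V_CE = 0.2 V. KCL at the emitter: V_E/R_E = (V_BB−0.7−V_E)/R_B + (V_CC−0.2−V_E)/R_C, giving V_E = 0.591 V.
I_C = (V_CC − 0.2 − V_E)/R_C = (9.8 − 0.591)/5.6 = 1.64 mA.
Check: I_B = (6.3 − 0.591)/39 = 0.146 mA, and β·I_B = 22 mA > I_C, confirming saturation.

saturation; I_C ≈ 1.6 mA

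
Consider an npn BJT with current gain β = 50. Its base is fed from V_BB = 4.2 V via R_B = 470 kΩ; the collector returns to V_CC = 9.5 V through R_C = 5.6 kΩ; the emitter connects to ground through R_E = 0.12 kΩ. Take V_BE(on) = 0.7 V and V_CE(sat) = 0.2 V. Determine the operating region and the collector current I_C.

active; I_C ≈ 0.37 mA

Assume active. Base-emitter loop: I_B = (V_BB − V_BE)/(R_B + (β+1)R_E) = (4.2 − 0.7)/(470 + 51×0.12) = 0.00735 mA.
I_C = β·I_B = 50×0.00735 = 0.368 mA.
V_CE = V_CC − I_C·R_C − I_E·R_E = 9.5 − 0.368×5.6 − 0.375×0.12 = 7.4 V > V_CE(sat), so the active-region assumption holds.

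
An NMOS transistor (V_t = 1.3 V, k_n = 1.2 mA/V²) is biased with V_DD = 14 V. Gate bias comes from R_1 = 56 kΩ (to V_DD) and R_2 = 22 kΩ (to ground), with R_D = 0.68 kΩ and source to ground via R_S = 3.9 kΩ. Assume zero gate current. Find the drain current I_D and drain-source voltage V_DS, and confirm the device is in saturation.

V_G = V_DD·R_2/(R_1+R_2) = 14×22/78 = 3.95 V.
Assume saturation: I_D = (k_n/2)(V_GS − V_t)² with V_GS = V_G − I_D·R_S = 3.95 − 3.9·I_D.
Substituting gives 9.13·I_D² − 13.4·I_D + 4.21 = 0, with roots I_D = 0.456 or 1.01 mA.
The root I_D = 1.01 mA gives V_GS = 0.00116 V ≤ V_t, so take I_D = 0.456 mA.
Then V_GS = 2.17 V and V_DS = V_DD − I_D(R_D+R_S) = 14 − 0.456×4.58 = 11.9 V.
Saturation requires V_DS ≥ V_GS − V_t = 0.871 V; 11.9 ≥ 0.871 ✓.

I_D ≈ 0.46 mA, V_DS ≈ 12 V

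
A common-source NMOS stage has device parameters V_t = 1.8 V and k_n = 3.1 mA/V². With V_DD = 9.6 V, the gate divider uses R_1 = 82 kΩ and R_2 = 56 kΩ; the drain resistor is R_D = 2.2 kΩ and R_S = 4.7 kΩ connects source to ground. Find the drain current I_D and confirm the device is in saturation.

V_G = V_DD·R_2/(R_1+R_2) = 9.6×56/138 = 3.9 V.
Assume saturation: I_D = (k_n/2)(V_GS − V_t)² with V_GS = V_G − I_D·R_S = 3.9 − 4.7·I_D.
Substituting gives 34.2·I_D² − 31.5·I_D + 6.81 = 0, with roots I_D = 0.345 or 0.576 mA.
The root I_D = 0.576 mA gives V_GS = 1.19 V ≤ V_t, so take I_D = 0.345 mA.
Then V_GS = 2.27 V and V_DS = V_DD − I_D(R_D+R_S) = 9.6 − 0.345×6.9 = 7.22 V.
Saturation requires V_DS ≥ V_GS − V_t = 0.472 V; 7.22 ≥ 0.472 ✓.

I_D ≈ 0.35 mA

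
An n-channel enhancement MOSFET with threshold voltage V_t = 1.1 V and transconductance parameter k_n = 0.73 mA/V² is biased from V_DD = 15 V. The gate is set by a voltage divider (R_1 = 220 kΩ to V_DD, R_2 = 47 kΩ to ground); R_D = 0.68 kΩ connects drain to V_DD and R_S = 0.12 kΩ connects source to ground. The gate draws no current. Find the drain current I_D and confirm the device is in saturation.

I_D ≈ 0.77 mA

V_G = V_DD·R_2/(R_1+R_2) = 15×47/267 = 2.64 V.
Assume saturation: I_D = (k_n/2)(V_GS − V_t)² with V_GS = V_G − I_D·R_S = 2.64 − 0.12·I_D.
Substituting gives 0.00526·I_D² − 1.13·I_D + 0.866 = 0, with roots I_D = 0.766 or 215 mA.
The root I_D = 215 mA gives V_GS = -23.2 V ≤ V_t, so take I_D = 0.766 mA.
Then V_GS = 2.55 V and V_DS = V_DD − I_D(R_D+R_S) = 15 − 0.766×0.8 = 14.4 V.
Saturation requires V_DS ≥ V_GS − V_t = 1.45 V; 14.4 ≥ 1.45 ✓.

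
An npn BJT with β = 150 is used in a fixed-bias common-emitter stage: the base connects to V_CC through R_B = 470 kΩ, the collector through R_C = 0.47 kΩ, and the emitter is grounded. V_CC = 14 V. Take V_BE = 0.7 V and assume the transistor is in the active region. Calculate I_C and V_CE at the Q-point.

I_C ≈ 4.2 mA, V_CE ≈ 12 V

Base loop: V_CC = I_B·R_B + V_BE, so I_B = (14 − 0.7)/470 kΩ = 0.0283 mA.
In the active region I_C = β·I_B = 150 × 0.0283 = 4.24 mA.
Collector loop: V_CE = V_CC − I_C·R_C = 14 − 4.24×0.47 = 12 V.
Since V_CE = 12 V > V_CE(sat) ≈ 0.2 V, the transistor is in the active region as assumed.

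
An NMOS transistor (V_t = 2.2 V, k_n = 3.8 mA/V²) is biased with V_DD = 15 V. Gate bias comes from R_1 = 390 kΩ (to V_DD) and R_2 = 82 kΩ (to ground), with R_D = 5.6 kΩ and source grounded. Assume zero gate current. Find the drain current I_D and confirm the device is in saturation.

I_D ≈ 0.31 mA

V_G = V_DD·R_2/(R_1+R_2) = 15×82/472 = 2.61 V. With the source grounded, V_GS = V_G = 2.61 V.
Assume saturation: I_D = (k_n/2)(V_GS − V_t)² = (3.8/2)×(2.61 − 2.2)² = 1.9×0.406² = 0.313 mA.
V_DS = V_DD − I_D·R_D = 15 − 0.313×5.6 = 13.2 V.
Saturation requires V_DS ≥ V_GS − V_t = 0.406 V; 13.2 ≥ 0.406 ✓.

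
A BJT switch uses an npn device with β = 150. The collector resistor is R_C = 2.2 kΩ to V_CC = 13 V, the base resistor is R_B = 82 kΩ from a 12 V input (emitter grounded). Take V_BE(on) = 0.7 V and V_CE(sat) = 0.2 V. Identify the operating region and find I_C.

Assume active: I_B = (12 − 0.7)/82 = 0.138 mA, giving I_C = β·I_B = 20.7 mA.
But then V_CE = 13 − 20.7×2.2 = -32.5 V < V_CE(sat) = 0.2 V — impossible in the active region.
So the transistor is saturated. With V_CE = 0.2 V, I_C = (V_CC − 0.2)/R_C = 12.8/2.2 = 5.82 mA.
Check: β·I_B = 20.7 mA > I_C = 5.82 mA, confirming saturation.

saturation; I_C ≈ 5.8 mA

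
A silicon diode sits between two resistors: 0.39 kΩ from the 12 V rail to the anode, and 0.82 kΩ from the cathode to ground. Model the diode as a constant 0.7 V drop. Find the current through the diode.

I ≈ 9.3 mA

The two resistors are in series with the diode, so KVL gives 12 = I·0.39 + 0.7 + I·0.82.
I = (12 − 0.7) / (0.39 + 0.82) kΩ = 11.3 / 1.21 = 9.34 mA.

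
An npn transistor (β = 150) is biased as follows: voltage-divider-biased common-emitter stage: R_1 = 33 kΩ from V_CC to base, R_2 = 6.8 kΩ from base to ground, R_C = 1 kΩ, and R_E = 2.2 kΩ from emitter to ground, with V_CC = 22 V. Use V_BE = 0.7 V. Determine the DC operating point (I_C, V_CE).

Thevenize the base divider: V_Th = V_CC·R_2/(R_1+R_2) = 22×6.8/39.8 = 3.76 V, R_Th = R_1‖R_2 = 5.64 kΩ.
Base-emitter loop: V_Th = I_B·R_Th + V_BE + (β+1)I_B·R_E, so I_B = (3.76 − 0.7) / (5.64 + 151×2.2) = 0.00905 mA.
I_C = β·I_B = 150×0.00905 = 1.36 mA, and I_E = (β+1)I_B = 1.37 mA.
V_CE = V_CC − I_C·R_C − I_E·R_E = 22 − 1.36×1 − 1.37×2.2 = 17.6 V.
V_CE = 17.6 V > 0.2 V confirms active-region operation.

I_C ≈ 1.4 mA, V_CE ≈ 18 V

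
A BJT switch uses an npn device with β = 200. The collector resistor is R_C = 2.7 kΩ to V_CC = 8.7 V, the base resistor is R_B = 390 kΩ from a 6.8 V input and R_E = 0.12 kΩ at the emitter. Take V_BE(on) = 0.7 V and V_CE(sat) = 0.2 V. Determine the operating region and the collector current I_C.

Assume active. Base-emitter loop: I_B = (V_BB − V_BE)/(R_B + (β+1)R_E) = (6.8 − 0.7)/(390 + 201×0.12) = 0.0147 mA.
I_C = β·I_B = 200×0.0147 = 2.95 mA.
V_CE = V_CC − I_C·R_C − I_E·R_E = 8.7 − 2.95×2.7 − 2.96×0.12 = 0.39 V > V_CE(sat), so the active-region assumption holds.

active; I_C ≈ 2.9 mA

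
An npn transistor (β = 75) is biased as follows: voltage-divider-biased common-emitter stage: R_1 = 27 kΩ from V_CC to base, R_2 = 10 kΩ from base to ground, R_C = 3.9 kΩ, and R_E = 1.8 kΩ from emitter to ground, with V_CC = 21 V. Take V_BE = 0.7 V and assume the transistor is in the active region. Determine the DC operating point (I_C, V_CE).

Thevenize the base divider: V_Th = V_CC·R_2/(R_1+R_2) = 21×10/37 = 5.68 V, R_Th = R_1‖R_2 = 7.3 kΩ.
Base-emitter loop: V_Th = I_B·R_Th + V_BE + (β+1)I_B·R_E, so I_B = (5.68 − 0.7) / (7.3 + 76×1.8) = 0.0345 mA.
I_C = β·I_B = 75×0.0345 = 2.59 mA, and I_E = (β+1)I_B = 2.62 mA.
V_CE = V_CC − I_C·R_C − I_E·R_E = 21 − 2.59×3.9 − 2.62×1.8 = 6.18 V.
V_CE = 6.18 V > 0.2 V confirms active-region operation.

I_C ≈ 2.6 mA, V_CE ≈ 6.2 V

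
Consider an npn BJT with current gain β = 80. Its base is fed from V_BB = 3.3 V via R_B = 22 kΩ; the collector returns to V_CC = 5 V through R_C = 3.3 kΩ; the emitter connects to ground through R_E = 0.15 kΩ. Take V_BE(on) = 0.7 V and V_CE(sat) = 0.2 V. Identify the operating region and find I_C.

saturation; I_C ≈ 1.4 mA

Assume active: I_B = (3.3 − 0.7)/(22 + 81×0.15) = 0.0761 mA, I_C = β·I_B = 6.09 mA.
Then V_CE = 5 − 6.09×3.3 − 6.17×0.15 = -16 V < 0.2 V — the active assumption fails.
Re-solve with V_CE = 0.2 V. KCL at the emitter: V_E/R_E = (V_BB−0.7−V_E)/R_B + (V_CC−0.2−V_E)/R_C, giving V_E = 0.224 V.
I_C = (V_CC − 0.2 − V_E)/R_C = (4.8 − 0.224)/3.3 = 1.39 mA.
Check: I_B = (2.6 − 0.224)/22 = 0.108 mA, and β·I_B = 8.64 mA > I_C, confirming saturation.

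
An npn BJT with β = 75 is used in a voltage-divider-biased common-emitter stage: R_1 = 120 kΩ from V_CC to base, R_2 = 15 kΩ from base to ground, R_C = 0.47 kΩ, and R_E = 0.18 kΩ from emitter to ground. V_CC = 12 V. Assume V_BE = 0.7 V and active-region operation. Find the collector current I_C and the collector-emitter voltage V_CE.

I_C ≈ 1.8 mA, V_CE ≈ 11 V

Thevenize the base divider: V_Th = V_CC·R_2/(R_1+R_2) = 12×15/135 = 1.33 V, R_Th = R_1‖R_2 = 13.3 kΩ.
Base-emitter loop: V_Th = I_B·R_Th + V_BE + (β+1)I_B·R_E, so I_B = (1.33 − 0.7) / (13.3 + 76×0.18) = 0.0234 mA.
I_C = β·I_B = 75×0.0234 = 1.76 mA, and I_E = (β+1)I_B = 1.78 mA.
V_CE = V_CC − I_C·R_C − I_E·R_E = 12 − 1.76×0.47 − 1.78×0.18 = 10.9 V.
V_CE = 10.9 V > 0.2 V confirms active-region operation.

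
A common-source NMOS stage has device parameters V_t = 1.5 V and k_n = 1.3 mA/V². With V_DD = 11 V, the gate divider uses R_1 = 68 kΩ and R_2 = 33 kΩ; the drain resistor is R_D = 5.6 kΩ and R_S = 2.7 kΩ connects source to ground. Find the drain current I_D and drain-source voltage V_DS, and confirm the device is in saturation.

V_G = V_DD·R_2/(R_1+R_2) = 11×33/101 = 3.59 V.
Assume saturation: I_D = (k_n/2)(V_GS − V_t)² with V_GS = V_G − I_D·R_S = 3.59 − 2.7·I_D.
Substituting gives 4.74·I_D² − 8.35·I_D + 2.85 = 0, with roots I_D = 0.463 or 1.3 mA.
The root I_D = 1.3 mA gives V_GS = 0.0862 V ≤ V_t, so take I_D = 0.463 mA.
Then V_GS = 2.34 V and V_DS = V_DD − I_D(R_D+R_S) = 11 − 0.463×8.3 = 7.16 V.
Saturation requires V_DS ≥ V_GS − V_t = 0.844 V; 7.16 ≥ 0.844 ✓.

I_D ≈ 0.46 mA, V_DS ≈ 7.2 V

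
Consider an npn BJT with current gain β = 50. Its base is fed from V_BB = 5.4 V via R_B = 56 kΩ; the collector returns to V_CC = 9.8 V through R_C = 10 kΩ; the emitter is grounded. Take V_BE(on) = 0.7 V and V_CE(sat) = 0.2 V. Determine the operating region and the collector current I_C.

Assume active: I_B = (5.4 − 0.7)/56 = 0.0839 mA, giving I_C = β·I_B = 4.2 mA.
But then V_CE = 9.8 − 4.2×10 = -32.2 V < V_CE(sat) = 0.2 V — impossible in the active region.
So the transistor is saturated. With V_CE = 0.2 V, I_C = (V_CC − 0.2)/R_C = 9.6/10 = 0.96 mA.
Check: β·I_B = 4.2 mA > I_C = 0.96 mA, confirming saturation.

saturation; I_C ≈ 0.96 mA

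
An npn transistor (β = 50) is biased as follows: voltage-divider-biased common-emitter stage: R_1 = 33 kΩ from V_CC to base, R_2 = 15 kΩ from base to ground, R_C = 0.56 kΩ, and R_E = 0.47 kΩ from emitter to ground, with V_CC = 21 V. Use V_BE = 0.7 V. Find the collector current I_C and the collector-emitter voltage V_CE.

Thevenize the base divider: V_Th = V_CC·R_2/(R_1+R_2) = 21×15/48 = 6.56 V, R_Th = R_1‖R_2 = 10.3 kΩ.
Base-emitter loop: V_Th = I_B·R_Th + V_BE + (β+1)I_B·R_E, so I_B = (6.56 − 0.7) / (10.3 + 51×0.47) = 0.171 mA.
I_C = β·I_B = 50×0.171 = 8.55 mA, and I_E = (β+1)I_B = 8.72 mA.
V_CE = V_CC − I_C·R_C − I_E·R_E = 21 − 8.55×0.56 − 8.72×0.47 = 12.1 V.
V_CE = 12.1 V > 0.2 V confirms active-region operation.

I_C ≈ 8.6 mA, V_CE ≈ 12 V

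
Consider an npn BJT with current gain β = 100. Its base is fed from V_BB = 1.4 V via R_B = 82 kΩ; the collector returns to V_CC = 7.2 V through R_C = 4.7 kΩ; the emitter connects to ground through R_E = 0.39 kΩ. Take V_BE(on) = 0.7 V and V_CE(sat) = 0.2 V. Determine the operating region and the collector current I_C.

active; I_C ≈ 0.58 mA

Assume active. Base-emitter loop: I_B = (V_BB − V_BE)/(R_B + (β+1)R_E) = (1.4 − 0.7)/(82 + 101×0.39) = 0.00577 mA.
I_C = β·I_B = 100×0.00577 = 0.577 mA.
V_CE = V_CC − I_C·R_C − I_E·R_E = 7.2 − 0.577×4.7 − 0.582×0.39 = 4.26 V > V_CE(sat), so the active-region assumption holds.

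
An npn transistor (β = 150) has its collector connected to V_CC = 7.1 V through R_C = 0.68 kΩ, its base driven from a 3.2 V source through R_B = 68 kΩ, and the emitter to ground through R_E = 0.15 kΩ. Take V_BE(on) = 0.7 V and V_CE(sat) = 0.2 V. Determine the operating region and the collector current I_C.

active; I_C ≈ 4.1 mA

Assume active. Base-emitter loop: I_B = (V_BB − V_BE)/(R_B + (β+1)R_E) = (3.2 − 0.7)/(68 + 151×0.15) = 0.0276 mA.
I_C = β·I_B = 150×0.0276 = 4.14 mA.
V_CE = V_CC − I_C·R_C − I_E·R_E = 7.1 − 4.14×0.68 − 4.16×0.15 = 3.66 V > V_CE(sat), so the active-region assumption holds.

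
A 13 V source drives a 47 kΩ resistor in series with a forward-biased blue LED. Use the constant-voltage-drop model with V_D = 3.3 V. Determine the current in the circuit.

KVL around the loop: 13 = V_D + I·R = 3.3 + I × 47 kΩ.
So I = (13 − 3.3) / 47 kΩ = 9.7 / 47 = 0.206 mA.

I ≈ 0.21 mA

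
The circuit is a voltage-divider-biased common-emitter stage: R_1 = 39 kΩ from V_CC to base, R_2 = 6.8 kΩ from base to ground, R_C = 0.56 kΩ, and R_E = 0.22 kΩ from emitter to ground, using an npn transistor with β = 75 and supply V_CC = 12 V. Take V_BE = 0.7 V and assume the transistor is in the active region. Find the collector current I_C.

I_C ≈ 3.6 mA

Thevenize the base divider: V_Th = V_CC·R_2/(R_1+R_2) = 12×6.8/45.8 = 1.78 V, R_Th = R_1‖R_2 = 5.79 kΩ.
Base-emitter loop: V_Th = I_B·R_Th + V_BE + (β+1)I_B·R_E, so I_B = (1.78 − 0.7) / (5.79 + 76×0.22) = 0.0481 mA.
I_C = β·I_B = 75×0.0481 = 3.6 mA, and I_E = (β+1)I_B = 3.65 mA.
V_CE = V_CC − I_C·R_C − I_E·R_E = 12 − 3.6×0.56 − 3.65×0.22 = 9.18 V.
V_CE = 9.18 V > 0.2 V confirms active-region operation.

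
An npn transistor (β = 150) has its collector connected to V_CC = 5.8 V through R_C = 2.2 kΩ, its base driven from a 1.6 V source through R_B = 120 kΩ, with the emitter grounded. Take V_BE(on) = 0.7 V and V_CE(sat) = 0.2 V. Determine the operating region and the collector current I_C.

active; I_C ≈ 1.1 mA

Assume active. Base-emitter loop: I_B = (V_BB − V_BE)/R_B = (1.6 − 0.7)/120 = 0.0075 mA.
I_C = β·I_B = 150×0.0075 = 1.13 mA.
V_CE = V_CC − I_C·R_C = 5.8 − 1.13×2.2 = 3.32 V > V_CE(sat), so the active-region assumption holds.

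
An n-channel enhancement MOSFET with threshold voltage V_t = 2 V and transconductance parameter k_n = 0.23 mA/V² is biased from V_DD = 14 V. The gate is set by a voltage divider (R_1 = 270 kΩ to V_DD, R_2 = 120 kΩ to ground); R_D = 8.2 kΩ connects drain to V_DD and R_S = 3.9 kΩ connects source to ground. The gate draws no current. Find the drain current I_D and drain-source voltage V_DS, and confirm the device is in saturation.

V_G = V_DD·R_2/(R_1+R_2) = 14×120/390 = 4.31 V.
Assume saturation: I_D = (k_n/2)(V_GS − V_t)² with V_GS = V_G − I_D·R_S = 4.31 − 3.9·I_D.
Substituting gives 1.75·I_D² − 3.07·I_D + 0.612 = 0, with roots I_D = 0.229 or 1.53 mA.
The root I_D = 1.53 mA gives V_GS = -1.64 V ≤ V_t, so take I_D = 0.229 mA.
Then V_GS = 3.41 V and V_DS = V_DD − I_D(R_D+R_S) = 14 − 0.229×12.1 = 11.2 V.
Saturation requires V_DS ≥ V_GS − V_t = 1.41 V; 11.2 ≥ 1.41 ✓.

I_D ≈ 0.23 mA, V_DS ≈ 11 V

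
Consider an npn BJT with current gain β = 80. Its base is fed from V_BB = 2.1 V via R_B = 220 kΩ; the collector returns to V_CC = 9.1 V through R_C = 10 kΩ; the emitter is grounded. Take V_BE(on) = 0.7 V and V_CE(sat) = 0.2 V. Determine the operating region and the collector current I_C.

Assume active. Base-emitter loop: I_B = (V_BB − V_BE)/R_B = (2.1 − 0.7)/220 = 0.00636 mA.
I_C = β·I_B = 80×0.00636 = 0.509 mA.
V_CE = V_CC − I_C·R_C = 9.1 − 0.509×10 = 4.01 V > V_CE(sat), so the active-region assumption holds.

active; I_C ≈ 0.51 mA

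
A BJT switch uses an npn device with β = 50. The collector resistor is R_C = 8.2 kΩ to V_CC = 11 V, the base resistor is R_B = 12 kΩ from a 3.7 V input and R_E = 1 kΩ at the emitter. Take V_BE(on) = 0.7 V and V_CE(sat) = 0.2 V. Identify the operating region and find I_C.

Assume active: I_B = (3.7 − 0.7)/(12 + 51×1) = 0.0476 mA, I_C = β·I_B = 2.38 mA.
Then V_CE = 11 − 2.38×8.2 − 2.43×1 = -11 V < 0.2 V — the active assumption fails.
Re-solve with V_CE = 0.2 V. KCL at the emitter: V_E/R_E = (V_BB−0.7−V_E)/R_B + (V_CC−0.2−V_E)/R_C, giving V_E = 1.3 V.
I_C = (V_CC − 0.2 − V_E)/R_C = (10.8 − 1.3)/8.2 = 1.16 mA.
Check: I_B = (3 − 1.3)/12 = 0.142 mA, and β·I_B = 7.08 mA > I_C, confirming saturation.

saturation; I_C ≈ 1.2 mA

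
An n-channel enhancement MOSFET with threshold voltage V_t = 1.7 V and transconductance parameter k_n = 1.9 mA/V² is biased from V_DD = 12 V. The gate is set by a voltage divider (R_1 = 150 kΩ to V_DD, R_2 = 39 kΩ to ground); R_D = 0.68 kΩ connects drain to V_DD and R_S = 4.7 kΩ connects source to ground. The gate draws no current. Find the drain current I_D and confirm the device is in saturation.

V_G = V_DD·R_2/(R_1+R_2) = 12×39/189 = 2.48 V.
Assume saturation: I_D = (k_n/2)(V_GS − V_t)² with V_GS = V_G − I_D·R_S = 2.48 − 4.7·I_D.
Substituting gives 21·I_D² − 7.93·I_D + 0.572 = 0, with roots I_D = 0.0971 or 0.281 mA.
The root I_D = 0.281 mA gives V_GS = 1.16 V ≤ V_t, so take I_D = 0.0971 mA.
Then V_GS = 2.02 V and V_DS = V_DD − I_D(R_D+R_S) = 12 − 0.0971×5.38 = 11.5 V.
Saturation requires V_DS ≥ V_GS − V_t = 0.32 V; 11.5 ≥ 0.32 ✓.

I_D ≈ 0.097 mA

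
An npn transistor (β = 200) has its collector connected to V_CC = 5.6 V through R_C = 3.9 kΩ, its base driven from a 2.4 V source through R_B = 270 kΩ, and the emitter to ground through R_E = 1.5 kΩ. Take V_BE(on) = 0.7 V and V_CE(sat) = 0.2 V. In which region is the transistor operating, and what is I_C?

active; I_C ≈ 0.59 mA

Assume active. Base-emitter loop: I_B = (V_BB − V_BE)/(R_B + (β+1)R_E) = (2.4 − 0.7)/(270 + 201×1.5) = 0.00297 mA.
I_C = β·I_B = 200×0.00297 = 0.595 mA.
V_CE = V_CC − I_C·R_C − I_E·R_E = 5.6 − 0.595×3.9 − 0.598×1.5 = 2.38 V > V_CE(sat), so the active-region assumption holds.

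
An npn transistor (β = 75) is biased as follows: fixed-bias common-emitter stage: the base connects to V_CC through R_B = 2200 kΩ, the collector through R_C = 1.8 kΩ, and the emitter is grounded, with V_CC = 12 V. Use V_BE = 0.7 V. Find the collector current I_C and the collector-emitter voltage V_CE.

Base loop: V_CC = I_B·R_B + V_BE, so I_B = (12 − 0.7)/2200 kΩ = 0.00514 mA.
In the active region I_C = β·I_B = 75 × 0.00514 = 0.385 mA.
Collector loop: V_CE = V_CC − I_C·R_C = 12 − 0.385×1.8 = 11.3 V.
Since V_CE = 11.3 V > V_CE(sat) ≈ 0.2 V, the transistor is in the active region as assumed.

I_C ≈ 0.39 mA, V_CE ≈ 11 V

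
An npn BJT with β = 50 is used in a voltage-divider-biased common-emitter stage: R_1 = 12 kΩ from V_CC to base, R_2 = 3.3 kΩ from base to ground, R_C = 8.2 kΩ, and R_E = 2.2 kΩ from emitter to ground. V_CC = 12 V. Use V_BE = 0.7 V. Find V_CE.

Thevenize the base divider: V_Th = V_CC·R_2/(R_1+R_2) = 12×3.3/15.3 = 2.59 V, R_Th = R_1‖R_2 = 2.59 kΩ.
Base-emitter loop: V_Th = I_B·R_Th + V_BE + (β+1)I_B·R_E, so I_B = (2.59 − 0.7) / (2.59 + 51×2.2) = 0.0164 mA.
I_C = β·I_B = 50×0.0164 = 0.822 mA, and I_E = (β+1)I_B = 0.839 mA.
V_CE = V_CC − I_C·R_C − I_E·R_E = 12 − 0.822×8.2 − 0.839×2.2 = 3.41 V.
V_CE = 3.41 V > 0.2 V confirms active-region operation.

V_CE ≈ 3.4 V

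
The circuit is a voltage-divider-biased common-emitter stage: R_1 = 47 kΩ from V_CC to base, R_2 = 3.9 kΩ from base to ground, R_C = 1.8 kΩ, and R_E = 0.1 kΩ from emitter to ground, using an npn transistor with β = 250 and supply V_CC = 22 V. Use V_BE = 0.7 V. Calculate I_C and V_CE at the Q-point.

Thevenize the base divider: V_Th = V_CC·R_2/(R_1+R_2) = 22×3.9/50.9 = 1.69 V, R_Th = R_1‖R_2 = 3.6 kΩ.
Base-emitter loop: V_Th = I_B·R_Th + V_BE + (β+1)I_B·R_E, so I_B = (1.69 − 0.7) / (3.6 + 251×0.1) = 0.0343 mA.
I_C = β·I_B = 250×0.0343 = 8.59 mA, and I_E = (β+1)I_B = 8.62 mA.
V_CE = V_CC − I_C·R_C − I_E·R_E = 22 − 8.59×1.8 − 8.62×0.1 = 5.68 V.
V_CE = 5.68 V > 0.2 V confirms active-region operation.

I_C ≈ 8.6 mA, V_CE ≈ 5.7 V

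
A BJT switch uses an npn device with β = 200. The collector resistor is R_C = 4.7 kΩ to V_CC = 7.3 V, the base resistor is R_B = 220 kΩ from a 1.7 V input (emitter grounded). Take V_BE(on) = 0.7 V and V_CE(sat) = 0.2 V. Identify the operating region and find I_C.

active; I_C ≈ 0.91 mA

Assume active. Base-emitter loop: I_B = (V_BB − V_BE)/R_B = (1.7 − 0.7)/220 = 0.00455 mA.
I_C = β·I_B = 200×0.00455 = 0.909 mA.
V_CE = V_CC − I_C·R_C = 7.3 − 0.909×4.7 = 3.03 V > V_CE(sat), so the active-region assumption holds.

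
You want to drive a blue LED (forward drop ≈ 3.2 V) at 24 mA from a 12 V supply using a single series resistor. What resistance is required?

The resistor drops V_S − V_D = 12 − 3.2 = 8.8 V at 24 mA.
R = 8.8 V / 24 mA = 0.367 kΩ.

R ≈ 0.37 kΩ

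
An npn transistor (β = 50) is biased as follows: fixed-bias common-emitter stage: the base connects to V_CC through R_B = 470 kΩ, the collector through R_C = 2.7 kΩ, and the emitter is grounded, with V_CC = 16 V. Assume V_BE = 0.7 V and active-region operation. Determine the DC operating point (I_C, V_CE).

I_C ≈ 1.6 mA, V_CE ≈ 12 V

Base loop: V_CC = I_B·R_B + V_BE, so I_B = (16 − 0.7)/470 kΩ = 0.0326 mA.
In the active region I_C = β·I_B = 50 × 0.0326 = 1.63 mA.
Collector loop: V_CE = V_CC − I_C·R_C = 16 − 1.63×2.7 = 11.6 V.
Since V_CE = 11.6 V > V_CE(sat) ≈ 0.2 V, the transistor is in the active region as assumed.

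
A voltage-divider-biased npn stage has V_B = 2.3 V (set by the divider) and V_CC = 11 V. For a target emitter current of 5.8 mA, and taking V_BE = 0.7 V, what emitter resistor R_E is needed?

V_E = V_B − V_BE = 2.3 − 0.7 = 1.6 V.
R_E = V_E / I_E = 1.6 / 5.8 = 0.276 kΩ.

R_E ≈ 0.28 kΩ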